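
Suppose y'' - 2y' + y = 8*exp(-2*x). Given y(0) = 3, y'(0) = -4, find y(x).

y = 8*exp(-2*x)/9 + 19*exp(x)/9 - 13*x*exp(x)/3

Characteristic equation r² - 2r + 1 = 0 has discriminant (-2)² - 4·(1) = 0, so r = 1 is a repeated root.
Hence y_h = (C1 + C2*x)*exp(x).
Try y_p = A*exp(-2*x). Substituting into the equation and dividing by exp(-2*x) gives A = 8/9, so y_p = 8*exp(-2*x)/9.
General solution: y = 8*exp(-2*x)/9 + C1*exp(x) + C2*x*exp(x).
Apply the initial conditions: y(0) = 8/9 + C1 = 3 and y'(0) = -16/9 + C1 + C2 = -4. Solving gives C1 = 19/9, C2 = -13/3.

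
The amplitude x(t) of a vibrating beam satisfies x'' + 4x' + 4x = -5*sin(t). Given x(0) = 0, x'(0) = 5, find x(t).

Characteristic equation r² + 4r + 4 = 0 has discriminant (4)² - 4·(4) = 0, so r = -2 is a repeated root.
Hence x_h = (C1 + C2*t)*exp(-2*t).
Try x_p = A*cos(t) + B*sin(t). Substituting and equating the coefficients of cos(t) and sin(t) gives A = 4/5, B = -3/5, so x_p = -3*sin(t)/5 + 4*cos(t)/5.
General solution: x = -3*sin(t)/5 + 4*cos(t)/5 + C1*exp(-2*t) + C2*t*exp(-2*t).
Apply the initial conditions: x(0) = 4/5 + C1 = 0 and x'(0) = -3/5 + C2 - 2*C1 = 5. Solving gives C1 = -4/5, C2 = 4.

x = -4*exp(-2*t)/5 - 3*sin(t)/5 + 4*cos(t)/5 + 4*t*exp(-2*t)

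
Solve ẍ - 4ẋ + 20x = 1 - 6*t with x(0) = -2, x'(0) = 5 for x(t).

Characteristic equation r² - 4r + 20 = 0 has discriminant (-4)² - 4·(20) = -64 < 0, so r = 2 ± 4i.
Hence x_h = C1*cos(4*t)*exp(2*t) + C2*exp(2*t)*sin(4*t).
For the particular solution try x_p = A0 + A1*t. Substituting and matching coefficients of each power of t gives A0 = -1/100, A1 = -3/10, so x_p = -1/100 - 3*t/10.
General solution: x = -1/100 - 3*t/10 + C1*cos(4*t)*exp(2*t) + C2*exp(2*t)*sin(4*t).
Apply the initial conditions: x(0) = -1/100 + C1 = -2 and x'(0) = -3/10 + 2*C1 + 4*C2 = 5. Solving gives C1 = -199/100, C2 = 58/25.

x = -1/100 - 3*t/10 - 199*cos(4*t)*exp(2*t)/100 + 58*exp(2*t)*sin(4*t)/25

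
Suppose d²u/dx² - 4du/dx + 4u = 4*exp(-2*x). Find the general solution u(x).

Characteristic equation r² - 4r + 4 = 0 has discriminant (-4)² - 4·(4) = 0, so r = 2 is a repeated root.
Hence u_h = (C1 + C2*x)*exp(2*x).
Try u_p = A*exp(-2*x). Substituting into the equation and dividing by exp(-2*x) gives A = 1/4, so u_p = exp(-2*x)/4.

u = exp(-2*x)/4 + C1*exp(2*x) + C2*x*exp(2*x)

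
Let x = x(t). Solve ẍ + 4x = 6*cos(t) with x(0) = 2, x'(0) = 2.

x = 2*cos(t) + sin(2*t)

Characteristic equation r² + 4 = 0 has discriminant (0)² - 4·(4) = -16 < 0, so r = ± 2i.
Hence x_h = C1*cos(2*t) + C2*sin(2*t).
Try x_p = A*cos(t) + B*sin(t). Substituting and equating the coefficients of cos(t) and sin(t) gives A = 2, B = 0, so x_p = 2*cos(t).
General solution: x = 2*cos(t) + C1*cos(2*t) + C2*sin(2*t).
Apply the initial conditions: x(0) = 2 + C1 = 2 and x'(0) = 2*C2 = 2. Solving gives C1 = 0, C2 = 1.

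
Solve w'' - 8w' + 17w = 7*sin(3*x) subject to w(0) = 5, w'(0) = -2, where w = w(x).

w = 7*sin(3*x)/80 + 21*cos(3*x)/80 - 1697*exp(4*x)*sin(x)/80 + 379*cos(x)*exp(4*x)/80

Characteristic equation r² - 8r + 17 = 0 has discriminant (-8)² - 4·(17) = -4 < 0, so r = 4 ± i.
Hence w_h = C1*cos(x)*exp(4*x) + C2*exp(4*x)*sin(x).
Try w_p = A*cos(3*x) + B*sin(3*x). Substituting and equating the coefficients of cos(3x) and sin(3x) gives A = 21/80, B = 7/80, so w_p = 7*sin(3*x)/80 + 21*cos(3*x)/80.
General solution: w = 7*sin(3*x)/80 + 21*cos(3*x)/80 + C1*cos(x)*exp(4*x) + C2*exp(4*x)*sin(x).
Apply the initial conditions: w(0) = 21/80 + C1 = 5 and w'(0) = 21/80 + C2 + 4*C1 = -2. Solving gives C1 = 379/80, C2 = -1697/80.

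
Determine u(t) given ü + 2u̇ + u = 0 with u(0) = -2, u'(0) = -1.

Characteristic equation r² + 2r + 1 = 0 has discriminant (2)² - 4·(1) = 0, so r = -1 is a repeated root.
Hence u_h = (C1 + C2*t)*exp(-t).
Apply the initial conditions: u(0) = C1 = -2 and u'(0) = C2 - C1 = -1. Solving gives C1 = -2, C2 = -3.

u = -2*exp(-t) - 3*t*exp(-t)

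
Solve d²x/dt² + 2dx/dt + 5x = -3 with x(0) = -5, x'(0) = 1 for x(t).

Characteristic equation r² + 2r + 5 = 0 has discriminant (2)² - 4·(5) = -16 < 0, so r = -1 ± 2i.
Hence x_h = C1*cos(2*t)*exp(-t) + C2*exp(-t)*sin(2*t).
For the particular solution try x_p = A0. Substituting and matching coefficients of each power of t gives A0 = -3/5, so x_p = -3/5.
General solution: x = -3/5 + C1*cos(2*t)*exp(-t) + C2*exp(-t)*sin(2*t).
Apply the initial conditions: x(0) = -3/5 + C1 = -5 and x'(0) = -C1 + 2*C2 = 1. Solving gives C1 = -22/5, C2 = -17/10.

x = -3/5 - 22*cos(2*t)*exp(-t)/5 - 17*exp(-t)*sin(2*t)/10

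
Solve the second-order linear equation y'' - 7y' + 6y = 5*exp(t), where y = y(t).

Characteristic equation r² - 7r + 6 = 0 factors as (r - 6)(r - 1) = 0, so r = 6, 1.
Hence y_h = C1*exp(6*t) + C2*exp(t).
Since exp(t) solves the homogeneous equation (r = 1 is a root of multiplicity 1), multiply the trial by t. Try y_p = A*t*exp(t). Substituting into the equation and dividing by exp(t) gives A = -1, so y_p = -t*exp(t).

y = C1*exp(6*t) + C2*exp(t) - t*exp(t)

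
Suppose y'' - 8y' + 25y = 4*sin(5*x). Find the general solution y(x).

y = cos(5*x)/10 + C1*cos(3*x)*exp(4*x) + C2*exp(4*x)*sin(3*x)

Characteristic equation r² - 8r + 25 = 0 has discriminant (-8)² - 4·(25) = -36 < 0, so r = 4 ± 3i.
Hence y_h = C1*cos(3*x)*exp(4*x) + C2*exp(4*x)*sin(3*x).
Try y_p = A*cos(5*x) + B*sin(5*x). Substituting and equating the coefficients of cos(5x) and sin(5x) gives A = 1/10, B = 0, so y_p = cos(5*x)/10.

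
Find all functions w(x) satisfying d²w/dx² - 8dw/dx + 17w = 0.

Characteristic equation r² - 8r + 17 = 0 has discriminant (-8)² - 4·(17) = -4 < 0, so r = 4 ± i.
Hence w_h = C1*cos(x)*exp(4*x) + C2*exp(4*x)*sin(x).

w = C1*cos(x)*exp(4*x) + C2*exp(4*x)*sin(x)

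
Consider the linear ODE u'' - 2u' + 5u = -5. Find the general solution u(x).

u = -1 + C1*cos(2*x)*exp(x) + C2*exp(x)*sin(2*x)

Characteristic equation r² - 2r + 5 = 0 has discriminant (-2)² - 4·(5) = -16 < 0, so r = 1 ± 2i.
Hence u_h = C1*cos(2*x)*exp(x) + C2*exp(x)*sin(2*x).
For the particular solution try u_p = A0. Substituting and matching coefficients of each power of x gives A0 = -1, so u_p = -1.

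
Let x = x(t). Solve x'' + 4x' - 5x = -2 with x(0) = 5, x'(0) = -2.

Characteristic equation r² + 4r - 5 = 0 factors as (r - 1)(r + 5) = 0, so r = 1, -5.
Hence x_h = C1*exp(t) + C2*exp(-5*t).
For the particular solution try x_p = A0. Substituting and matching coefficients of each power of t gives A0 = 2/5, so x_p = 2/5.
General solution: x = 2/5 + C1*exp(t) + C2*exp(-5*t).
Apply the initial conditions: x(0) = 2/5 + C1 + C2 = 5 and x'(0) = C1 - 5*C2 = -2. Solving gives C1 = 7/2, C2 = 11/10.

x = 2/5 + 7*exp(t)/2 + 11*exp(-5*t)/10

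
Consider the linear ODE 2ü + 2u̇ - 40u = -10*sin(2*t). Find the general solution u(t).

u = cos(2*t)/58 + 6*sin(2*t)/29 + C1*exp(4*t) + C2*exp(-5*t)

Divide through by 2: u'' + u' - 20u = -5*sin(2*t).
Characteristic equation r² + r - 20 = 0 factors as (r - 4)(r + 5) = 0, so r = 4, -5.
Hence u_h = C1*exp(4*t) + C2*exp(-5*t).
Try u_p = A*cos(2*t) + B*sin(2*t). Substituting and equating the coefficients of cos(2t) and sin(2t) gives A = 1/58, B = 6/29, so u_p = cos(2*t)/58 + 6*sin(2*t)/29.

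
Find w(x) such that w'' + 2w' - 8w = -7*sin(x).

w = 14*cos(x)/85 + 63*sin(x)/85 + C1*exp(2*x) + C2*exp(-4*x)

Characteristic equation r² + 2r - 8 = 0 factors as (r - 2)(r + 4) = 0, so r = 2, -4.
Hence w_h = C1*exp(2*x) + C2*exp(-4*x).
Try w_p = A*cos(x) + B*sin(x). Substituting and equating the coefficients of cos(x) and sin(x) gives A = 14/85, B = 63/85, so w_p = 14*cos(x)/85 + 63*sin(x)/85.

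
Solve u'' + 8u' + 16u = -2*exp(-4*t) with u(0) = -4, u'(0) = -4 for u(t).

Characteristic equation r² + 8r + 16 = 0 has discriminant (8)² - 4·(16) = 0, so r = -4 is a repeated root.
Hence u_h = (C1 + C2*t)*exp(-4*t).
Since exp(-4*t) solves the homogeneous equation (r = -4 is a root of multiplicity 2), multiply the trial by t^2. Try u_p = A*t^2*exp(-4*t). Substituting into the equation and dividing by exp(-4*t) gives A = -1, so u_p = -t^2*exp(-4*t).
General solution: u = C1*exp(-4*t) - t^2*exp(-4*t) + C2*t*exp(-4*t).
Apply the initial conditions: u(0) = C1 = -4 and u'(0) = C2 - 4*C1 = -4. Solving gives C1 = -4, C2 = -20.

u = -4*exp(-4*t) - t**2*exp(-4*t) - 20*t*exp(-4*t)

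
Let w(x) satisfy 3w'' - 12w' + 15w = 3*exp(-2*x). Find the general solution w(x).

w = exp(-2*x)/17 + C1*cos(x)*exp(2*x) + C2*exp(2*x)*sin(x)

Divide through by 3: w'' - 4w' + 5w = exp(-2*x).
Characteristic equation r² - 4r + 5 = 0 has discriminant (-4)² - 4·(5) = -4 < 0, so r = 2 ± i.
Hence w_h = C1*cos(x)*exp(2*x) + C2*exp(2*x)*sin(x).
Try w_p = A*exp(-2*x). Substituting into the equation and dividing by exp(-2*x) gives A = 1/17, so w_p = exp(-2*x)/17.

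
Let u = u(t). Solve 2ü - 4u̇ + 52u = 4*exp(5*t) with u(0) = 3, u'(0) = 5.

u = 2*exp(5*t)/41 + 74*exp(t)*sin(5*t)/205 + 121*cos(5*t)*exp(t)/41

Divide through by 2: u'' - 2u' + 26u = 2*exp(5*t).
Characteristic equation r² - 2r + 26 = 0 has discriminant (-2)² - 4·(26) = -100 < 0, so r = 1 ± 5i.
Hence u_h = C1*cos(5*t)*exp(t) + C2*exp(t)*sin(5*t).
Try u_p = A*exp(5*t). Substituting into the equation and dividing by exp(5*t) gives A = 2/41, so u_p = 2*exp(5*t)/41.
General solution: u = 2*exp(5*t)/41 + C1*cos(5*t)*exp(t) + C2*exp(t)*sin(5*t).
Apply the initial conditions: u(0) = 2/41 + C1 = 3 and u'(0) = 10/41 + C1 + 5*C2 = 5. Solving gives C1 = 121/41, C2 = 74/205.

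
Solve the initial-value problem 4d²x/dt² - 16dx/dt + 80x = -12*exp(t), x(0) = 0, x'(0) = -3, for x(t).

x = -3*exp(t)/17 - 27*exp(2*t)*sin(4*t)/34 + 3*cos(4*t)*exp(2*t)/17

Divide through by 4: x'' - 4x' + 20x = -3*exp(t).
Characteristic equation r² - 4r + 20 = 0 has discriminant (-4)² - 4·(20) = -64 < 0, so r = 2 ± 4i.
Hence x_h = C1*cos(4*t)*exp(2*t) + C2*exp(2*t)*sin(4*t).
Try x_p = A*exp(t). Substituting into the equation and dividing by exp(t) gives A = -3/17, so x_p = -3*exp(t)/17.
General solution: x = -3*exp(t)/17 + C1*cos(4*t)*exp(2*t) + C2*exp(2*t)*sin(4*t).
Apply the initial conditions: x(0) = -3/17 + C1 = 0 and x'(0) = -3/17 + 2*C1 + 4*C2 = -3. Solving gives C1 = 3/17, C2 = -27/34.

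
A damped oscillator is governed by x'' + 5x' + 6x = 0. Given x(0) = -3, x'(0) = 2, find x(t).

x = -7*exp(-2*t) + 4*exp(-3*t)

Characteristic equation r² + 5r + 6 = 0 factors as (r + 2)(r + 3) = 0, so r = -2, -3.
Hence x_h = C1*exp(-2*t) + C2*exp(-3*t).
Apply the initial conditions: x(0) = C1 + C2 = -3 and x'(0) = -3*C2 - 2*C1 = 2. Solving gives C1 = -7, C2 = 4.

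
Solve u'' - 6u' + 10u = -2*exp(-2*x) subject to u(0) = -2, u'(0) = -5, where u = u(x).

u = -exp(-2*x)/13 - 25*cos(x)*exp(3*x)/13 + 8*exp(3*x)*sin(x)/13

Characteristic equation r² - 6r + 10 = 0 has discriminant (-6)² - 4·(10) = -4 < 0, so r = 3 ± i.
Hence u_h = C1*cos(x)*exp(3*x) + C2*exp(3*x)*sin(x).
Try u_p = A*exp(-2*x). Substituting into the equation and dividing by exp(-2*x) gives A = -1/13, so u_p = -exp(-2*x)/13.
General solution: u = -exp(-2*x)/13 + C1*cos(x)*exp(3*x) + C2*exp(3*x)*sin(x).
Apply the initial conditions: u(0) = -1/13 + C1 = -2 and u'(0) = 2/13 + C2 + 3*C1 = -5. Solving gives C1 = -25/13, C2 = 8/13.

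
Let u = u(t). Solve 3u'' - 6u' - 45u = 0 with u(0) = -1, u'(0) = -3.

u = -3*exp(5*t)/4 - exp(-3*t)/4

Divide through by 3: u'' - 2u' - 15u = 0.
Characteristic equation r² - 2r - 15 = 0 factors as (r - 5)(r + 3) = 0, so r = 5, -3.
Hence u_h = C1*exp(5*t) + C2*exp(-3*t).
Apply the initial conditions: u(0) = C1 + C2 = -1 and u'(0) = -3*C2 + 5*C1 = -3. Solving gives C1 = -3/4, C2 = -1/4.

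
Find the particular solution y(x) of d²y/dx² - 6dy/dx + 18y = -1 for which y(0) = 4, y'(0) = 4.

y = -1/18 - 49*exp(3*x)*sin(3*x)/18 + 73*cos(3*x)*exp(3*x)/18

Characteristic equation r² - 6r + 18 = 0 has discriminant (-6)² - 4·(18) = -36 < 0, so r = 3 ± 3i.
Hence y_h = C1*cos(3*x)*exp(3*x) + C2*exp(3*x)*sin(3*x).
For the particular solution try y_p = A0. Substituting and matching coefficients of each power of x gives A0 = -1/18, so y_p = -1/18.
General solution: y = -1/18 + C1*cos(3*x)*exp(3*x) + C2*exp(3*x)*sin(3*x).
Apply the initial conditions: y(0) = -1/18 + C1 = 4 and y'(0) = 3*C1 + 3*C2 = 4. Solving gives C1 = 73/18, C2 = -49/18.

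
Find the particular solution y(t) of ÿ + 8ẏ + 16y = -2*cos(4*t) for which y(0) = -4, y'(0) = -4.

y = -4*exp(-4*t) - sin(4*t)/16 - 79*t*exp(-4*t)/4

Characteristic equation r² + 8r + 16 = 0 has discriminant (8)² - 4·(16) = 0, so r = -4 is a repeated root.
Hence y_h = (C1 + C2*t)*exp(-4*t).
Try y_p = A*cos(4*t) + B*sin(4*t). Substituting and equating the coefficients of cos(4t) and sin(4t) gives A = 0, B = -1/16, so y_p = -sin(4*t)/16.
General solution: y = -sin(4*t)/16 + C1*exp(-4*t) + C2*t*exp(-4*t).
Apply the initial conditions: y(0) = C1 = -4 and y'(0) = -1/4 + C2 - 4*C1 = -4. Solving gives C1 = -4, C2 = -79/4.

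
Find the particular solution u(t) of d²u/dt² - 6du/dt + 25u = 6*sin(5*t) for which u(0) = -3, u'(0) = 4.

u = cos(5*t)/5 - 16*cos(4*t)*exp(3*t)/5 + 17*exp(3*t)*sin(4*t)/5

Characteristic equation r² - 6r + 25 = 0 has discriminant (-6)² - 4·(25) = -64 < 0, so r = 3 ± 4i.
Hence u_h = C1*cos(4*t)*exp(3*t) + C2*exp(3*t)*sin(4*t).
Try u_p = A*cos(5*t) + B*sin(5*t). Substituting and equating the coefficients of cos(5t) and sin(5t) gives A = 1/5, B = 0, so u_p = cos(5*t)/5.
General solution: u = cos(5*t)/5 + C1*cos(4*t)*exp(3*t) + C2*exp(3*t)*sin(4*t).
Apply the initial conditions: u(0) = 1/5 + C1 = -3 and u'(0) = 3*C1 + 4*C2 = 4. Solving gives C1 = -16/5, C2 = 17/5.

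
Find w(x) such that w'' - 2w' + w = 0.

Characteristic equation r² - 2r + 1 = 0 has discriminant (-2)² - 4·(1) = 0, so r = 1 is a repeated root.
Hence w_h = (C1 + C2*x)*exp(x).

w = C1*exp(x) + C2*x*exp(x)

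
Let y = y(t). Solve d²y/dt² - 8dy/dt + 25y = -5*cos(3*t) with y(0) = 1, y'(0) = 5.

Characteristic equation r² - 8r + 25 = 0 has discriminant (-8)² - 4·(25) = -36 < 0, so r = 4 ± 3i.
Hence y_h = C1*cos(3*t)*exp(4*t) + C2*exp(4*t)*sin(3*t).
Try y_p = A*cos(3*t) + B*sin(3*t). Substituting and equating the coefficients of cos(3t) and sin(3t) gives A = -5/52, B = 15/104, so y_p = -5*cos(3*t)/52 + 15*sin(3*t)/104.
General solution: y = -5*cos(3*t)/52 + 15*sin(3*t)/104 + C1*cos(3*t)*exp(4*t) + C2*exp(4*t)*sin(3*t).
Apply the initial conditions: y(0) = -5/52 + C1 = 1 and y'(0) = 45/104 + 3*C2 + 4*C1 = 5. Solving gives C1 = 57/52, C2 = 19/312.

y = -5*cos(3*t)/52 + 15*sin(3*t)/104 + 19*exp(4*t)*sin(3*t)/312 + 57*cos(3*t)*exp(4*t)/52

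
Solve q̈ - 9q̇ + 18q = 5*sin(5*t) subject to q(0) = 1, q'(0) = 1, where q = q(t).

q = -97*exp(6*t)/183 - 35*sin(5*t)/2074 + 145*exp(3*t)/102 + 225*cos(5*t)/2074

Characteristic equation r² - 9r + 18 = 0 factors as (r - 3)(r - 6) = 0, so r = 3, 6.
Hence q_h = C1*exp(3*t) + C2*exp(6*t).
Try q_p = A*cos(5*t) + B*sin(5*t). Substituting and equating the coefficients of cos(5t) and sin(5t) gives A = 225/2074, B = -35/2074, so q_p = -35*sin(5*t)/2074 + 225*cos(5*t)/2074.
General solution: q = -35*sin(5*t)/2074 + 225*cos(5*t)/2074 + C1*exp(3*t) + C2*exp(6*t).
Apply the initial conditions: q(0) = 225/2074 + C1 + C2 = 1 and q'(0) = -175/2074 + 3*C1 + 6*C2 = 1. Solving gives C1 = 145/102, C2 = -97/183.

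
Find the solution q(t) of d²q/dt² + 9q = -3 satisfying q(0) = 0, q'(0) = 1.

Characteristic equation r² + 9 = 0 has discriminant (0)² - 4·(9) = -36 < 0, so r = ± 3i.
Hence q_h = C1*cos(3*t) + C2*sin(3*t).
For the particular solution try q_p = A0. Substituting and matching coefficients of each power of t gives A0 = -1/3, so q_p = -1/3.
General solution: q = -1/3 + C1*cos(3*t) + C2*sin(3*t).
Apply the initial conditions: q(0) = -1/3 + C1 = 0 and q'(0) = 3*C2 = 1. Solving gives C1 = 1/3, C2 = 1/3.

q = -1/3 + cos(3*t)/3 + sin(3*t)/3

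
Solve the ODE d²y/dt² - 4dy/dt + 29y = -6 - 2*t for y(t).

y = -182/841 - 2*t/29 + C1*cos(5*t)*exp(2*t) + C2*exp(2*t)*sin(5*t)

Characteristic equation r² - 4r + 29 = 0 has discriminant (-4)² - 4·(29) = -100 < 0, so r = 2 ± 5i.
Hence y_h = C1*cos(5*t)*exp(2*t) + C2*exp(2*t)*sin(5*t).
For the particular solution try y_p = A0 + A1*t. Substituting and matching coefficients of each power of t gives A0 = -182/841, A1 = -2/29, so y_p = -182/841 - 2*t/29.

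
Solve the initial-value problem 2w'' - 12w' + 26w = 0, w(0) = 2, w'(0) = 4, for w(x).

Divide through by 2: w'' - 6w' + 13w = 0.
Characteristic equation r² - 6r + 13 = 0 has discriminant (-6)² - 4·(13) = -16 < 0, so r = 3 ± 2i.
Hence w_h = C1*cos(2*x)*exp(3*x) + C2*exp(3*x)*sin(2*x).
Apply the initial conditions: w(0) = C1 = 2 and w'(0) = 2*C2 + 3*C1 = 4. Solving gives C1 = 2, C2 = -1.

w = -exp(3*x)*sin(2*x) + 2*cos(2*x)*exp(3*x)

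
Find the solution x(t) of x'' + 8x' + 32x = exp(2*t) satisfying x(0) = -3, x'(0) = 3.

Characteristic equation r² + 8r + 32 = 0 has discriminant (8)² - 4·(32) = -64 < 0, so r = -4 ± 4i.
Hence x_h = C1*cos(4*t)*exp(-4*t) + C2*exp(-4*t)*sin(4*t).
Try x_p = A*exp(2*t). Substituting into the equation and dividing by exp(2*t) gives A = 1/52, so x_p = exp(2*t)/52.
General solution: x = exp(2*t)/52 + C1*cos(4*t)*exp(-4*t) + C2*exp(-4*t)*sin(4*t).
Apply the initial conditions: x(0) = 1/52 + C1 = -3 and x'(0) = 1/26 - 4*C1 + 4*C2 = 3. Solving gives C1 = -157/52, C2 = -237/104.

x = exp(2*t)/52 - 237*exp(-4*t)*sin(4*t)/104 - 157*cos(4*t)*exp(-4*t)/52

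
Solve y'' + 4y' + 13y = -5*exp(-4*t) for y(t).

y = -5*exp(-4*t)/13 + C1*cos(3*t)*exp(-2*t) + C2*exp(-2*t)*sin(3*t)

Characteristic equation r² + 4r + 13 = 0 has discriminant (4)² - 4·(13) = -36 < 0, so r = -2 ± 3i.
Hence y_h = C1*cos(3*t)*exp(-2*t) + C2*exp(-2*t)*sin(3*t).
Try y_p = A*exp(-4*t). Substituting into the equation and dividing by exp(-4*t) gives A = -5/13, so y_p = -5*exp(-4*t)/13.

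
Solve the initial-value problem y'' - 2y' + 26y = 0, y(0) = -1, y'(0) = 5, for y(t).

y = -cos(5*t)*exp(t) + 6*exp(t)*sin(5*t)/5

Characteristic equation r² - 2r + 26 = 0 has discriminant (-2)² - 4·(26) = -100 < 0, so r = 1 ± 5i.
Hence y_h = C1*cos(5*t)*exp(t) + C2*exp(t)*sin(5*t).
Apply the initial conditions: y(0) = C1 = -1 and y'(0) = C1 + 5*C2 = 5. Solving gives C1 = -1, C2 = 6/5.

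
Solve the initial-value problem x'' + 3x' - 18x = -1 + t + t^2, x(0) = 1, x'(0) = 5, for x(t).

Characteristic equation r² + 3r - 18 = 0 factors as (r + 6)(r - 3) = 0, so r = -6, 3.
Hence x_h = C1*exp(-6*t) + C2*exp(3*t).
For the particular solution try x_p = A0 + A1*t + A2*t^2. Substituting and matching coefficients of each power of t gives A0 = 1/27, A1 = -2/27, A2 = -1/18, so x_p = 1/27 - 2*t/27 - t^2/18.
General solution: x = 1/27 - 2*t/27 - t^2/18 + C1*exp(-6*t) + C2*exp(3*t).
Apply the initial conditions: x(0) = 1/27 + C1 + C2 = 1 and x'(0) = -2/27 - 6*C1 + 3*C2 = 5. Solving gives C1 = -59/243, C2 = 293/243.

x = 1/27 - 59*exp(-6*t)/243 - 2*t/27 - t**2/18 + 293*exp(3*t)/243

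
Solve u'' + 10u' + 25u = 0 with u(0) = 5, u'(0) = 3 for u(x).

Characteristic equation r² + 10r + 25 = 0 has discriminant (10)² - 4·(25) = 0, so r = -5 is a repeated root.
Hence u_h = (C1 + C2*x)*exp(-5*x).
Apply the initial conditions: u(0) = C1 = 5 and u'(0) = C2 - 5*C1 = 3. Solving gives C1 = 5, C2 = 28.

u = 5*exp(-5*x) + 28*x*exp(-5*x)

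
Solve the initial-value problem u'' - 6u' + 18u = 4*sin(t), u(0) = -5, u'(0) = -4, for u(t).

Characteristic equation r² - 6r + 18 = 0 has discriminant (-6)² - 4·(18) = -36 < 0, so r = 3 ± 3i.
Hence u_h = C1*cos(3*t)*exp(3*t) + C2*exp(3*t)*sin(3*t).
Try u_p = A*cos(t) + B*sin(t). Substituting and equating the coefficients of cos(t) and sin(t) gives A = 24/325, B = 68/325, so u_p = 24*cos(t)/325 + 68*sin(t)/325.
General solution: u = 24*cos(t)/325 + 68*sin(t)/325 + C1*cos(3*t)*exp(3*t) + C2*exp(3*t)*sin(3*t).
Apply the initial conditions: u(0) = 24/325 + C1 = -5 and u'(0) = 68/325 + 3*C1 + 3*C2 = -4. Solving gives C1 = -1649/325, C2 = 1193/325.

u = 24*cos(t)/325 + 68*sin(t)/325 - 1649*cos(3*t)*exp(3*t)/325 + 1193*exp(3*t)*sin(3*t)/325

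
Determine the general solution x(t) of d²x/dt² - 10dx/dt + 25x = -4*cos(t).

x = -24*cos(t)/169 + 10*sin(t)/169 + C1*exp(5*t) + C2*t*exp(5*t)

Characteristic equation r² - 10r + 25 = 0 has discriminant (-10)² - 4·(25) = 0, so r = 5 is a repeated root.
Hence x_h = (C1 + C2*t)*exp(5*t).
Try x_p = A*cos(t) + B*sin(t). Substituting and equating the coefficients of cos(t) and sin(t) gives A = -24/169, B = 10/169, so x_p = -24*cos(t)/169 + 10*sin(t)/169.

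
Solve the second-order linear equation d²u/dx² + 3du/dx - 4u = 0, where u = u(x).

Characteristic equation r² + 3r - 4 = 0 factors as (r - 1)(r + 4) = 0, so r = 1, -4.
Hence u_h = C1*exp(x) + C2*exp(-4*x).

u = C1*exp(x) + C2*exp(-4*x)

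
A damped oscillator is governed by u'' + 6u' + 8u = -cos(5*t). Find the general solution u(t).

Characteristic equation r² + 6r + 8 = 0 factors as (r + 2)(r + 4) = 0, so r = -2, -4.
Hence u_h = C1*exp(-2*t) + C2*exp(-4*t).
Try u_p = A*cos(5*t) + B*sin(5*t). Substituting and equating the coefficients of cos(5t) and sin(5t) gives A = 17/1189, B = -30/1189, so u_p = -30*sin(5*t)/1189 + 17*cos(5*t)/1189.

u = -30*sin(5*t)/1189 + 17*cos(5*t)/1189 + C1*exp(-2*t) + C2*exp(-4*t)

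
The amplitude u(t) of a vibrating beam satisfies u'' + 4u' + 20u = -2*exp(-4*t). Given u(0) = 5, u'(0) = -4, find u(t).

Characteristic equation r² + 4r + 20 = 0 has discriminant (4)² - 4·(20) = -64 < 0, so r = -2 ± 4i.
Hence u_h = C1*cos(4*t)*exp(-2*t) + C2*exp(-2*t)*sin(4*t).
Try u_p = A*exp(-4*t). Substituting into the equation and dividing by exp(-4*t) gives A = -1/10, so u_p = -exp(-4*t)/10.
General solution: u = -exp(-4*t)/10 + C1*cos(4*t)*exp(-2*t) + C2*exp(-2*t)*sin(4*t).
Apply the initial conditions: u(0) = -1/10 + C1 = 5 and u'(0) = 2/5 - 2*C1 + 4*C2 = -4. Solving gives C1 = 51/10, C2 = 29/20.

u = -exp(-4*t)/10 + 29*exp(-2*t)*sin(4*t)/20 + 51*cos(4*t)*exp(-2*t)/10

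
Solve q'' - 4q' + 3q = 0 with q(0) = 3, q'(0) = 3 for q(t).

q = 3*exp(t)

Characteristic equation r² - 4r + 3 = 0 factors as (r - 1)(r - 3) = 0, so r = 1, 3.
Hence q_h = C1*exp(t) + C2*exp(3*t).
Apply the initial conditions: q(0) = C1 + C2 = 3 and q'(0) = C1 + 3*C2 = 3. Solving gives C1 = 3, C2 = 0.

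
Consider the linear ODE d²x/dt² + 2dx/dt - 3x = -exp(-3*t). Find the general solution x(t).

Characteristic equation r² + 2r - 3 = 0 factors as (r - 1)(r + 3) = 0, so r = 1, -3.
Hence x_h = C1*exp(t) + C2*exp(-3*t).
Since exp(-3*t) solves the homogeneous equation (r = -3 is a root of multiplicity 1), multiply the trial by t. Try x_p = A*t*exp(-3*t). Substituting into the equation and dividing by exp(-3*t) gives A = 1/4, so x_p = t*exp(-3*t)/4.

x = C1*exp(t) + C2*exp(-3*t) + t*exp(-3*t)/4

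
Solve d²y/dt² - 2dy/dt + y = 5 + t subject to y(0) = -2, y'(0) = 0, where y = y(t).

y = 7 + t - 9*exp(t) + 8*t*exp(t)

Characteristic equation r² - 2r + 1 = 0 has discriminant (-2)² - 4·(1) = 0, so r = 1 is a repeated root.
Hence y_h = (C1 + C2*t)*exp(t).
For the particular solution try y_p = A0 + A1*t. Substituting and matching coefficients of each power of t gives A0 = 7, A1 = 1, so y_p = 7 + t.
General solution: y = 7 + t + C1*exp(t) + C2*t*exp(t).
Apply the initial conditions: y(0) = 7 + C1 = -2 and y'(0) = 1 + C1 + C2 = 0. Solving gives C1 = -9, C2 = 8.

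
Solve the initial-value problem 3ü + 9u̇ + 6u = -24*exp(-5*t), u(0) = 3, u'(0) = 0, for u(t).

Divide through by 3: u'' + 3u' + 2u = -8*exp(-5*t).
Characteristic equation r² + 3r + 2 = 0 factors as (r + 1)(r + 2) = 0, so r = -1, -2.
Hence u_h = C1*exp(-t) + C2*exp(-2*t).
Try u_p = A*exp(-5*t). Substituting into the equation and dividing by exp(-5*t) gives A = -2/3, so u_p = -2*exp(-5*t)/3.
General solution: u = -2*exp(-5*t)/3 + C1*exp(-t) + C2*exp(-2*t).
Apply the initial conditions: u(0) = -2/3 + C1 + C2 = 3 and u'(0) = 10/3 - C1 - 2*C2 = 0. Solving gives C1 = 4, C2 = -1/3.

u = 4*exp(-t) - 2*exp(-5*t)/3 - exp(-2*t)/3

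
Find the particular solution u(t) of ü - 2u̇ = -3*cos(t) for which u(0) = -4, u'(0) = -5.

Characteristic equation r² - 2r = 0 factors as (r - 2)r = 0, so r = 2, 0.
Hence u_h = C1*exp(2*t) + C2.
Try u_p = A*cos(t) + B*sin(t). Substituting and equating the coefficients of cos(t) and sin(t) gives A = 3/5, B = 6/5, so u_p = 3*cos(t)/5 + 6*sin(t)/5.
General solution: u = C2 + 3*cos(t)/5 + 6*sin(t)/5 + C1*exp(2*t).
Apply the initial conditions: u(0) = 3/5 + C1 + C2 = -4 and u'(0) = 6/5 + 2*C1 = -5. Solving gives C1 = -31/10, C2 = -3/2.

u = -3/2 - 31*exp(2*t)/10 + 3*cos(t)/5 + 6*sin(t)/5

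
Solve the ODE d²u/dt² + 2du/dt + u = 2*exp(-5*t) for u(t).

Characteristic equation r² + 2r + 1 = 0 has discriminant (2)² - 4·(1) = 0, so r = -1 is a repeated root.
Hence u_h = (C1 + C2*t)*exp(-t).
Try u_p = A*exp(-5*t). Substituting into the equation and dividing by exp(-5*t) gives A = 1/8, so u_p = exp(-5*t)/8.

u = exp(-5*t)/8 + C1*exp(-t) + C2*t*exp(-t)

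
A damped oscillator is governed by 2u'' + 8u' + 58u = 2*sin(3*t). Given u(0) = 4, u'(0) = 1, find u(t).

u = -3*cos(3*t)/136 + 5*sin(3*t)/136 + 243*exp(-2*t)*sin(5*t)/136 + 547*cos(5*t)*exp(-2*t)/136

Divide through by 2: u'' + 4u' + 29u = sin(3*t).
Characteristic equation r² + 4r + 29 = 0 has discriminant (4)² - 4·(29) = -100 < 0, so r = -2 ± 5i.
Hence u_h = C1*cos(5*t)*exp(-2*t) + C2*exp(-2*t)*sin(5*t).
Try u_p = A*cos(3*t) + B*sin(3*t). Substituting and equating the coefficients of cos(3t) and sin(3t) gives A = -3/136, B = 5/136, so u_p = -3*cos(3*t)/136 + 5*sin(3*t)/136.
General solution: u = -3*cos(3*t)/136 + 5*sin(3*t)/136 + C1*cos(5*t)*exp(-2*t) + C2*exp(-2*t)*sin(5*t).
Apply the initial conditions: u(0) = -3/136 + C1 = 4 and u'(0) = 15/136 - 2*C1 + 5*C2 = 1. Solving gives C1 = 547/136, C2 = 243/136.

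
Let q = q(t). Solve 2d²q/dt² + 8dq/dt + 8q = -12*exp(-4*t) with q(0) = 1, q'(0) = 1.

Divide through by 2: q'' + 4q' + 4q = -6*exp(-4*t).
Characteristic equation r² + 4r + 4 = 0 has discriminant (4)² - 4·(4) = 0, so r = -2 is a repeated root.
Hence q_h = (C1 + C2*t)*exp(-2*t).
Try q_p = A*exp(-4*t). Substituting into the equation and dividing by exp(-4*t) gives A = -3/2, so q_p = -3*exp(-4*t)/2.
General solution: q = -3*exp(-4*t)/2 + C1*exp(-2*t) + C2*t*exp(-2*t).
Apply the initial conditions: q(0) = -3/2 + C1 = 1 and q'(0) = 6 + C2 - 2*C1 = 1. Solving gives C1 = 5/2, C2 = 0.

q = -3*exp(-4*t)/2 + 5*exp(-2*t)/2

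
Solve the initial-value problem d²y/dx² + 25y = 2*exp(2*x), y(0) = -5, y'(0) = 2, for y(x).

y = -147*cos(5*x)/29 + 2*exp(2*x)/29 + 54*sin(5*x)/145

Characteristic equation r² + 25 = 0 has discriminant (0)² - 4·(25) = -100 < 0, so r = ± 5i.
Hence y_h = C1*cos(5*x) + C2*sin(5*x).
Try y_p = A*exp(2*x). Substituting into the equation and dividing by exp(2*x) gives A = 2/29, so y_p = 2*exp(2*x)/29.
General solution: y = 2*exp(2*x)/29 + C1*cos(5*x) + C2*sin(5*x).
Apply the initial conditions: y(0) = 2/29 + C1 = -5 and y'(0) = 4/29 + 5*C2 = 2. Solving gives C1 = -147/29, C2 = 54/145.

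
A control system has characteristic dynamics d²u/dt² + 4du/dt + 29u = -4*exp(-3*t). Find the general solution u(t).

Characteristic equation r² + 4r + 29 = 0 has discriminant (4)² - 4·(29) = -100 < 0, so r = -2 ± 5i.
Hence u_h = C1*cos(5*t)*exp(-2*t) + C2*exp(-2*t)*sin(5*t).
Try u_p = A*exp(-3*t). Substituting into the equation and dividing by exp(-3*t) gives A = -2/13, so u_p = -2*exp(-3*t)/13.

u = -2*exp(-3*t)/13 + C1*cos(5*t)*exp(-2*t) + C2*exp(-2*t)*sin(5*t)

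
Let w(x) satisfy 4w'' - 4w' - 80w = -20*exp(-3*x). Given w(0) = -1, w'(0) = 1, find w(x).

w = -29*exp(5*x)/72 - 11*exp(-4*x)/9 + 5*exp(-3*x)/8

Divide through by 4: w'' - w' - 20w = -5*exp(-3*x).
Characteristic equation r² - r - 20 = 0 factors as (r - 5)(r + 4) = 0, so r = 5, -4.
Hence w_h = C1*exp(5*x) + C2*exp(-4*x).
Try w_p = A*exp(-3*x). Substituting into the equation and dividing by exp(-3*x) gives A = 5/8, so w_p = 5*exp(-3*x)/8.
General solution: w = 5*exp(-3*x)/8 + C1*exp(5*x) + C2*exp(-4*x).
Apply the initial conditions: w(0) = 5/8 + C1 + C2 = -1 and w'(0) = -15/8 - 4*C2 + 5*C1 = 1. Solving gives C1 = -29/72, C2 = -11/9.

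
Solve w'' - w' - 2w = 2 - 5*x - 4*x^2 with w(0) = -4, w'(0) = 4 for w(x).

Characteristic equation r² - r - 2 = 0 factors as (r + 1)(r - 2) = 0, so r = -1, 2.
Hence w_h = C1*exp(-x) + C2*exp(2*x).
For the particular solution try w_p = A0 + A1*x + A2*x^2. Substituting and matching coefficients of each power of x gives A0 = 3/4, A1 = 1/2, A2 = 2, so w_p = 3/4 + x/2 + 2*x^2.
General solution: w = 3/4 + x/2 + 2*x^2 + C1*exp(-x) + C2*exp(2*x).
Apply the initial conditions: w(0) = 3/4 + C1 + C2 = -4 and w'(0) = 1/2 - C1 + 2*C2 = 4. Solving gives C1 = -13/3, C2 = -5/12.

w = 3/4 + x/2 + 2*x**2 - 13*exp(-x)/3 - 5*exp(2*x)/12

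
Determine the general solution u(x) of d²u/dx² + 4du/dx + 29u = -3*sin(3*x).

Characteristic equation r² + 4r + 29 = 0 has discriminant (4)² - 4·(29) = -100 < 0, so r = -2 ± 5i.
Hence u_h = C1*cos(5*x)*exp(-2*x) + C2*exp(-2*x)*sin(5*x).
Try u_p = A*cos(3*x) + B*sin(3*x). Substituting and equating the coefficients of cos(3x) and sin(3x) gives A = 9/136, B = -15/136, so u_p = -15*sin(3*x)/136 + 9*cos(3*x)/136.

u = -15*sin(3*x)/136 + 9*cos(3*x)/136 + C1*cos(5*x)*exp(-2*x) + C2*exp(-2*x)*sin(5*x)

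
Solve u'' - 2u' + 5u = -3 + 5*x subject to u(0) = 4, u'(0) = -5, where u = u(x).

Characteristic equation r² - 2r + 5 = 0 has discriminant (-2)² - 4·(5) = -16 < 0, so r = 1 ± 2i.
Hence u_h = C1*cos(2*x)*exp(x) + C2*exp(x)*sin(2*x).
For the particular solution try u_p = A0 + A1*x. Substituting and matching coefficients of each power of x gives A0 = -1/5, A1 = 1, so u_p = -1/5 + x.
General solution: u = -1/5 + x + C1*cos(2*x)*exp(x) + C2*exp(x)*sin(2*x).
Apply the initial conditions: u(0) = -1/5 + C1 = 4 and u'(0) = 1 + C1 + 2*C2 = -5. Solving gives C1 = 21/5, C2 = -51/10.

u = -1/5 + x - 51*exp(x)*sin(2*x)/10 + 21*cos(2*x)*exp(x)/5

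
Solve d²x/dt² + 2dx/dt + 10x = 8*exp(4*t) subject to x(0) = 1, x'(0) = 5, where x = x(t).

x = 4*exp(4*t)/17 + 13*cos(3*t)*exp(-t)/17 + 82*exp(-t)*sin(3*t)/51

Characteristic equation r² + 2r + 10 = 0 has discriminant (2)² - 4·(10) = -36 < 0, so r = -1 ± 3i.
Hence x_h = C1*cos(3*t)*exp(-t) + C2*exp(-t)*sin(3*t).
Try x_p = A*exp(4*t). Substituting into the equation and dividing by exp(4*t) gives A = 4/17, so x_p = 4*exp(4*t)/17.
General solution: x = 4*exp(4*t)/17 + C1*cos(3*t)*exp(-t) + C2*exp(-t)*sin(3*t).
Apply the initial conditions: x(0) = 4/17 + C1 = 1 and x'(0) = 16/17 - C1 + 3*C2 = 5. Solving gives C1 = 13/17, C2 = 82/51.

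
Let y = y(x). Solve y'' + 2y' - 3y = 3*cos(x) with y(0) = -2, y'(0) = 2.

Characteristic equation r² + 2r - 3 = 0 factors as (r + 3)(r - 1) = 0, so r = -3, 1.
Hence y_h = C1*exp(-3*x) + C2*exp(x).
Try y_p = A*cos(x) + B*sin(x). Substituting and equating the coefficients of cos(x) and sin(x) gives A = -3/5, B = 3/10, so y_p = -3*cos(x)/5 + 3*sin(x)/10.
General solution: y = -3*cos(x)/5 + 3*sin(x)/10 + C1*exp(-3*x) + C2*exp(x).
Apply the initial conditions: y(0) = -3/5 + C1 + C2 = -2 and y'(0) = 3/10 + C2 - 3*C1 = 2. Solving gives C1 = -31/40, C2 = -5/8.

y = -31*exp(-3*x)/40 - 5*exp(x)/8 - 3*cos(x)/5 + 3*sin(x)/10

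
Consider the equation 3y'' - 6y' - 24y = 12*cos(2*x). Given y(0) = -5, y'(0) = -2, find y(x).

Divide through by 3: y'' - 2y' - 8y = 4*cos(2*x).
Characteristic equation r² - 2r - 8 = 0 factors as (r + 2)(r - 4) = 0, so r = -2, 4.
Hence y_h = C1*exp(-2*x) + C2*exp(4*x).
Try y_p = A*cos(2*x) + B*sin(2*x). Substituting and equating the coefficients of cos(2x) and sin(2x) gives A = -3/10, B = -1/10, so y_p = -3*cos(2*x)/10 - sin(2*x)/10.
General solution: y = -3*cos(2*x)/10 - sin(2*x)/10 + C1*exp(-2*x) + C2*exp(4*x).
Apply the initial conditions: y(0) = -3/10 + C1 + C2 = -5 and y'(0) = -1/5 - 2*C1 + 4*C2 = -2. Solving gives C1 = -17/6, C2 = -28/15.

y = -28*exp(4*x)/15 - 17*exp(-2*x)/6 - 3*cos(2*x)/10 - sin(2*x)/10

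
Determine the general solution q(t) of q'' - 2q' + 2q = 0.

q = C1*cos(t)*exp(t) + C2*exp(t)*sin(t)

Characteristic equation r² - 2r + 2 = 0 has discriminant (-2)² - 4·(2) = -4 < 0, so r = 1 ± i.
Hence q_h = C1*cos(t)*exp(t) + C2*exp(t)*sin(t).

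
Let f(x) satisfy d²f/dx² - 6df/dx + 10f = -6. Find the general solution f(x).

Characteristic equation r² - 6r + 10 = 0 has discriminant (-6)² - 4·(10) = -4 < 0, so r = 3 ± i.
Hence f_h = C1*cos(x)*exp(3*x) + C2*exp(3*x)*sin(x).
For the particular solution try f_p = A0. Substituting and matching coefficients of each power of x gives A0 = -3/5, so f_p = -3/5.

f = -3/5 + C1*cos(x)*exp(3*x) + C2*exp(3*x)*sin(x)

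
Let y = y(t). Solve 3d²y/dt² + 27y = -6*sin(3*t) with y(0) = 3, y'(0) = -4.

Divide through by 3: y'' + 9y = -2*sin(3*t).
Characteristic equation r² + 9 = 0 has discriminant (0)² - 4·(9) = -36 < 0, so r = ± 3i.
Hence y_h = C1*cos(3*t) + C2*sin(3*t).
Since ±3i are characteristic roots, multiply the trial by t. Try y_p = t*(A*cos(3*t) + B*sin(3*t)). Substituting and equating the coefficients of cos(3t) and sin(3t) gives A = 1/3, B = 0, so y_p = t*cos(3*t)/3.
General solution: y = C1*cos(3*t) + C2*sin(3*t) + t*cos(3*t)/3.
Apply the initial conditions: y(0) = C1 = 3 and y'(0) = 1/3 + 3*C2 = -4. Solving gives C1 = 3, C2 = -13/9.

y = 3*cos(3*t) - 13*sin(3*t)/9 + t*cos(3*t)/3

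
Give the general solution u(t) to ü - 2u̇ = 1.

u = C2 - t/2 + C1*exp(2*t)

Characteristic equation r² - 2r = 0 factors as (r - 2)r = 0, so r = 2, 0.
Hence u_h = C1*exp(2*t) + C2.
Since 0 is a characteristic root (multiplicity 1), multiply the polynomial trial by t: try u_p = A0*t. Substituting and matching coefficients of each power of t gives A0 = -1/2, so u_p = -t/2.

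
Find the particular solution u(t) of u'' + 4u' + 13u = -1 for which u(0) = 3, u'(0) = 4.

u = -1/13 + 40*cos(3*t)*exp(-2*t)/13 + 44*exp(-2*t)*sin(3*t)/13

Characteristic equation r² + 4r + 13 = 0 has discriminant (4)² - 4·(13) = -36 < 0, so r = -2 ± 3i.
Hence u_h = C1*cos(3*t)*exp(-2*t) + C2*exp(-2*t)*sin(3*t).
For the particular solution try u_p = A0. Substituting and matching coefficients of each power of t gives A0 = -1/13, so u_p = -1/13.
General solution: u = -1/13 + C1*cos(3*t)*exp(-2*t) + C2*exp(-2*t)*sin(3*t).
Apply the initial conditions: u(0) = -1/13 + C1 = 3 and u'(0) = -2*C1 + 3*C2 = 4. Solving gives C1 = 40/13, C2 = 44/13.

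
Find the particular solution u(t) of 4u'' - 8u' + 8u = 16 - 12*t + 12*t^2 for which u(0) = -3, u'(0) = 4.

Divide through by 4: u'' - 2u' + 2u = 4 - 3*t + 3*t^2.
Characteristic equation r² - 2r + 2 = 0 has discriminant (-2)² - 4·(2) = -4 < 0, so r = 1 ± i.
Hence u_h = C1*cos(t)*exp(t) + C2*exp(t)*sin(t).
For the particular solution try u_p = A0 + A1*t + A2*t^2. Substituting and matching coefficients of each power of t gives A0 = 2, A1 = 3/2, A2 = 3/2, so u_p = 2 + 3*t/2 + 3*t^2/2.
General solution: u = 2 + 3*t/2 + 3*t^2/2 + C1*cos(t)*exp(t) + C2*exp(t)*sin(t).
Apply the initial conditions: u(0) = 2 + C1 = -3 and u'(0) = 3/2 + C1 + C2 = 4. Solving gives C1 = -5, C2 = 15/2.

u = 2 + 3*t/2 + 3*t**2/2 - 5*cos(t)*exp(t) + 15*exp(t)*sin(t)/2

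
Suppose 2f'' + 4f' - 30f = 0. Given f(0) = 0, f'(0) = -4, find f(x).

f = exp(-5*x)/2 - exp(3*x)/2

Divide through by 2: f'' + 2f' - 15f = 0.
Characteristic equation r² + 2r - 15 = 0 factors as (r + 5)(r - 3) = 0, so r = -5, 3.
Hence f_h = C1*exp(-5*x) + C2*exp(3*x).
Apply the initial conditions: f(0) = C1 + C2 = 0 and f'(0) = -5*C1 + 3*C2 = -4. Solving gives C1 = 1/2, C2 = -1/2.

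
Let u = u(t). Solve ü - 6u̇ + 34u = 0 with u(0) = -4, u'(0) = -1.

Characteristic equation r² - 6r + 34 = 0 has discriminant (-6)² - 4·(34) = -100 < 0, so r = 3 ± 5i.
Hence u_h = C1*cos(5*t)*exp(3*t) + C2*exp(3*t)*sin(5*t).
Apply the initial conditions: u(0) = C1 = -4 and u'(0) = 3*C1 + 5*C2 = -1. Solving gives C1 = -4, C2 = 11/5.

u = -4*cos(5*t)*exp(3*t) + 11*exp(3*t)*sin(5*t)/5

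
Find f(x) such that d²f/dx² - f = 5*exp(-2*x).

f = 5*exp(-2*x)/3 + C1*exp(x) + C2*exp(-x)

Characteristic equation r² - 1 = 0 factors as (r - 1)(r + 1) = 0, so r = 1, -1.
Hence f_h = C1*exp(x) + C2*exp(-x).
Try f_p = A*exp(-2*x). Substituting into the equation and dividing by exp(-2*x) gives A = 5/3, so f_p = 5*exp(-2*x)/3.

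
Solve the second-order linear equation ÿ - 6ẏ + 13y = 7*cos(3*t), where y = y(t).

y = -63*sin(3*t)/170 + 7*cos(3*t)/85 + C1*cos(2*t)*exp(3*t) + C2*exp(3*t)*sin(2*t)

Characteristic equation r² - 6r + 13 = 0 has discriminant (-6)² - 4·(13) = -16 < 0, so r = 3 ± 2i.
Hence y_h = C1*cos(2*t)*exp(3*t) + C2*exp(3*t)*sin(2*t).
Try y_p = A*cos(3*t) + B*sin(3*t). Substituting and equating the coefficients of cos(3t) and sin(3t) gives A = 7/85, B = -63/170, so y_p = -63*sin(3*t)/170 + 7*cos(3*t)/85.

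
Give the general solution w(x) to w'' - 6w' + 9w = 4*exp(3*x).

w = C1*exp(3*x) + 2*x**2*exp(3*x) + C2*x*exp(3*x)

Characteristic equation r² - 6r + 9 = 0 has discriminant (-6)² - 4·(9) = 0, so r = 3 is a repeated root.
Hence w_h = (C1 + C2*x)*exp(3*x).
Since exp(3*x) solves the homogeneous equation (r = 3 is a root of multiplicity 2), multiply the trial by x^2. Try w_p = A*x^2*exp(3*x). Substituting into the equation and dividing by exp(3*x) gives A = 2, so w_p = 2*x^2*exp(3*x).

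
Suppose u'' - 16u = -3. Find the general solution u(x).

Characteristic equation r² - 16 = 0 factors as (r + 4)(r - 4) = 0, so r = -4, 4.
Hence u_h = C1*exp(-4*x) + C2*exp(4*x).
For the particular solution try u_p = A0. Substituting and matching coefficients of each power of x gives A0 = 3/16, so u_p = 3/16.

u = 3/16 + C1*exp(-4*x) + C2*exp(4*x)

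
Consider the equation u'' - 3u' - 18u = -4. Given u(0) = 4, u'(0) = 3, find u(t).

u = 2/9 + 43*exp(6*t)/27 + 59*exp(-3*t)/27

Characteristic equation r² - 3r - 18 = 0 factors as (r + 3)(r - 6) = 0, so r = -3, 6.
Hence u_h = C1*exp(-3*t) + C2*exp(6*t).
For the particular solution try u_p = A0. Substituting and matching coefficients of each power of t gives A0 = 2/9, so u_p = 2/9.
General solution: u = 2/9 + C1*exp(-3*t) + C2*exp(6*t).
Apply the initial conditions: u(0) = 2/9 + C1 + C2 = 4 and u'(0) = -3*C1 + 6*C2 = 3. Solving gives C1 = 59/27, C2 = 43/27.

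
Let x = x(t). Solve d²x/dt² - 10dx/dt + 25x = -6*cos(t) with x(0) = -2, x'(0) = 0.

x = -302*exp(5*t)/169 - 36*cos(t)/169 + 15*sin(t)/169 + 115*t*exp(5*t)/13

Characteristic equation r² - 10r + 25 = 0 has discriminant (-10)² - 4·(25) = 0, so r = 5 is a repeated root.
Hence x_h = (C1 + C2*t)*exp(5*t).
Try x_p = A*cos(t) + B*sin(t). Substituting and equating the coefficients of cos(t) and sin(t) gives A = -36/169, B = 15/169, so x_p = -36*cos(t)/169 + 15*sin(t)/169.
General solution: x = -36*cos(t)/169 + 15*sin(t)/169 + C1*exp(5*t) + C2*t*exp(5*t).
Apply the initial conditions: x(0) = -36/169 + C1 = -2 and x'(0) = 15/169 + C2 + 5*C1 = 0. Solving gives C1 = -302/169, C2 = 115/13.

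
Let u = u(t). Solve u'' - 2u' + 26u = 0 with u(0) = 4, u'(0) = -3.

u = 4*cos(5*t)*exp(t) - 7*exp(t)*sin(5*t)/5

Characteristic equation r² - 2r + 26 = 0 has discriminant (-2)² - 4·(26) = -100 < 0, so r = 1 ± 5i.
Hence u_h = C1*cos(5*t)*exp(t) + C2*exp(t)*sin(5*t).
Apply the initial conditions: u(0) = C1 = 4 and u'(0) = C1 + 5*C2 = -3. Solving gives C1 = 4, C2 = -7/5.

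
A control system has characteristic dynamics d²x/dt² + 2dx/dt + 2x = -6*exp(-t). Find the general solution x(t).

Characteristic equation r² + 2r + 2 = 0 has discriminant (2)² - 4·(2) = -4 < 0, so r = -1 ± i.
Hence x_h = C1*cos(t)*exp(-t) + C2*exp(-t)*sin(t).
Try x_p = A*exp(-t). Substituting into the equation and dividing by exp(-t) gives A = -6, so x_p = -6*exp(-t).

x = -6*exp(-t) + C1*cos(t)*exp(-t) + C2*exp(-t)*sin(t)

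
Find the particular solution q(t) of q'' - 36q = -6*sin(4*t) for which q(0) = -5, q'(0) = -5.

q = -461*exp(6*t)/156 - 319*exp(-6*t)/156 + 3*sin(4*t)/26

Characteristic equation r² - 36 = 0 factors as (r - 6)(r + 6) = 0, so r = 6, -6.
Hence q_h = C1*exp(6*t) + C2*exp(-6*t).
Try q_p = A*cos(4*t) + B*sin(4*t). Substituting and equating the coefficients of cos(4t) and sin(4t) gives A = 0, B = 3/26, so q_p = 3*sin(4*t)/26.
General solution: q = 3*sin(4*t)/26 + C1*exp(6*t) + C2*exp(-6*t).
Apply the initial conditions: q(0) = C1 + C2 = -5 and q'(0) = 6/13 - 6*C2 + 6*C1 = -5. Solving gives C1 = -461/156, C2 = -319/156.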